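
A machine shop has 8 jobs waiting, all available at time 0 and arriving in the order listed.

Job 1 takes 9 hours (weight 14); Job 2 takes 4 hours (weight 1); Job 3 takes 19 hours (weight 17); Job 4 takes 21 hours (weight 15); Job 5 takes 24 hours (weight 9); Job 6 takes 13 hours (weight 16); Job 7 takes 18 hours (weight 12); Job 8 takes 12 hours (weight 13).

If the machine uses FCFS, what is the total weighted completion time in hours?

FIFO (arrival order): Job 1 Job 2 Job 3 Job 4 Job 5 Job 6 Job 7 Job 8.
Job 1: finishes 9, weight 14, w·C = 126
Job 2: finishes 13, weight 1, w·C = 13
Job 3: finishes 32, weight 17, w·C = 544
Job 4: finishes 53, weight 15, w·C = 795
Job 5: finishes 77, weight 9, w·C = 693
Job 6: finishes 90, weight 16, w·C = 1440
Job 7: finishes 108, weight 12, w·C = 1296
Job 8: finishes 120, weight 13, w·C = 1560
Sum = 126+13+544+795+693+1440+1296+1560 = 6467.

6467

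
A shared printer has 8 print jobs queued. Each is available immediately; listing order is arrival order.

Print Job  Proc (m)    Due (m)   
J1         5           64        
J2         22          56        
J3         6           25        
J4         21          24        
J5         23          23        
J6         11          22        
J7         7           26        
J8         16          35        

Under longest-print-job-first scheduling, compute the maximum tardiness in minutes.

LPT (decreasing processing time): J5 J2 J4 J8 J6 J7 J3 J1.
J5: 0→23, due 23, tardiness 0
J2: 23→45, due 56, tardiness 0
J4: 45→66, due 24, tardiness 42
J8: 66→82, due 35, tardiness 47
J6: 82→93, due 22, tardiness 71
J7: 93→100, due 26, tardiness 74
J3: 100→106, due 25, tardiness 81
J1: 106→111, due 64, tardiness 47
Maximum = 81.

81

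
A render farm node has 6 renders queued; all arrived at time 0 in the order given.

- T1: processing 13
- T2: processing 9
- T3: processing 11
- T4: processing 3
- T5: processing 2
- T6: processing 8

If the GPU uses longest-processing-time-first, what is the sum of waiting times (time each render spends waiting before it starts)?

155

LPT (decreasing processing time): T1 T3 T2 T6 T4 T5.
T1: waits 0, runs 0→13
T3: waits 13, runs 13→24
T2: waits 24, runs 24→33
T6: waits 33, runs 33→41
T4: waits 41, runs 41→44
T5: waits 44, runs 44→46
Sum = 0+13+24+33+41+44 = 155.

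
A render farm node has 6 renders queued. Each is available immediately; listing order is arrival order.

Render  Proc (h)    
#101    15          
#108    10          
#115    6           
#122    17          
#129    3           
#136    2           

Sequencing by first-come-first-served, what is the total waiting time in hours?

FIFO (arrival order): #101 #108 #115 #122 #129 #136.
#101: waits 0, runs 0→15
#108: waits 15, runs 15→25
#115: waits 25, runs 25→31
#122: waits 31, runs 31→48
#129: waits 48, runs 48→51
#136: waits 51, runs 51→53
Sum = 0+15+25+31+48+51 = 170.

170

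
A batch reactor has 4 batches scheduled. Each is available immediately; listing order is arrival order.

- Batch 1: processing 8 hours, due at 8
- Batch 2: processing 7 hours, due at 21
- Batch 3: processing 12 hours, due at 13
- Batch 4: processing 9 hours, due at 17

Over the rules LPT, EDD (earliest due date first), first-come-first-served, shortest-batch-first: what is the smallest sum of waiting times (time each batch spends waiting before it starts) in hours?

46

LPT (decreasing processing time): Batch 3 Batch 4 Batch 1 Batch 2.
Batch 3: waits 0, runs 0→12
Batch 4: waits 12, runs 12→21
Batch 1: waits 21, runs 21→29
Batch 2: waits 29, runs 29→36
Sum = 0+12+21+29 = 62.
EDD (increasing due date): Batch 1 Batch 3 Batch 4 Batch 2.
Batch 1: waits 0, runs 0→8
Batch 3: waits 8, runs 8→20
Batch 4: waits 20, runs 20→29
Batch 2: waits 29, runs 29→36
Sum = 0+8+20+29 = 57.
FIFO (arrival order): Batch 1 Batch 2 Batch 3 Batch 4.
Batch 1: waits 0, runs 0→8
Batch 2: waits 8, runs 8→15
Batch 3: waits 15, runs 15→27
Batch 4: waits 27, runs 27→36
Sum = 0+8+15+27 = 50.
SPT (increasing processing time): Batch 2 Batch 1 Batch 4 Batch 3.
Batch 2: waits 0, runs 0→7
Batch 1: waits 7, runs 7→15
Batch 4: waits 15, runs 15→24
Batch 3: waits 24, runs 24→36
Sum = 0+7+15+24 = 46.
LPT 62, EDD 57, FIFO 50, SPT 46 → minimum 46.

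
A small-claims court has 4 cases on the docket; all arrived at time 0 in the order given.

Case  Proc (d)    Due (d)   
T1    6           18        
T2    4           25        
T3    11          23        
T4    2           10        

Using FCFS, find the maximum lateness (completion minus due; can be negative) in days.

FIFO (arrival order): T1 T2 T3 T4.
T1: 0→6, due 18, lateness -12
T2: 6→10, due 25, lateness -15
T3: 10→21, due 23, lateness -2
T4: 21→23, due 10, lateness 13
Maximum = 13.

13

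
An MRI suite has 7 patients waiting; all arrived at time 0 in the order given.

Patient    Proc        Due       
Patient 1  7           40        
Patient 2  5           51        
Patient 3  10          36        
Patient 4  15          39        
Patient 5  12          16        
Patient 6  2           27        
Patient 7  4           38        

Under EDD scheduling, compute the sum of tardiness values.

18

EDD (increasing due date): Patient 5 Patient 6 Patient 3 Patient 7 Patient 4 Patient 1 Patient 2.
Patient 5: 0→12, due 16, tardiness 0
Patient 6: 12→14, due 27, tardiness 0
Patient 3: 14→24, due 36, tardiness 0
Patient 7: 24→28, due 38, tardiness 0
Patient 4: 28→43, due 39, tardiness 4
Patient 1: 43→50, due 40, tardiness 10
Patient 2: 50→55, due 51, tardiness 4
Sum = 0+0+0+0+4+10+4 = 18.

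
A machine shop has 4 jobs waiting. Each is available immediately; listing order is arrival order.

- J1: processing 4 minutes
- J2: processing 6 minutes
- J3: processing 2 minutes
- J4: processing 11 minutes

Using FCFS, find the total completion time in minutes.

FIFO (arrival order): J1 J2 J3 J4.
J1: 0→4
J2: 4→10
J3: 10→12
J4: 12→23
Sum = 4+10+12+23 = 49.

49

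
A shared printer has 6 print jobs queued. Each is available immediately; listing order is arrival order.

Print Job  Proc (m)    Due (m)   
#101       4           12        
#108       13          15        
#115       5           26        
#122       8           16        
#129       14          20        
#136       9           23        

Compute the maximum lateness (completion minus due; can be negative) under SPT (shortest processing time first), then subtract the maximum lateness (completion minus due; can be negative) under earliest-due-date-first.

6

SPT (increasing processing time): #101 #115 #122 #136 #108 #129.
#101: 0→4, due 12, lateness -8
#115: 4→9, due 26, lateness -17
#122: 9→17, due 16, lateness 1
#136: 17→26, due 23, lateness 3
#108: 26→39, due 15, lateness 24
#129: 39→53, due 20, lateness 33
Maximum = 33.
EDD (increasing due date): #101 #108 #122 #129 #136 #115.
#101: 0→4, due 12, lateness -8
#108: 4→17, due 15, lateness 2
#122: 17→25, due 16, lateness 9
#129: 25→39, due 20, lateness 19
#136: 39→48, due 23, lateness 25
#115: 48→53, due 26, lateness 27
Maximum = 27.
Difference = 33 − 27 = 6.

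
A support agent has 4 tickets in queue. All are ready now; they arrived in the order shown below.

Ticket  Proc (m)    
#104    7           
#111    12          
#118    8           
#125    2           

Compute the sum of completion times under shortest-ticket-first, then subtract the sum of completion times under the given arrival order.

-25

SPT (increasing processing time): #125 #104 #118 #111.
#125: 0→2
#104: 2→9
#118: 9→17
#111: 17→29
Sum = 2+9+17+29 = 57.
FIFO (arrival order): #104 #111 #118 #125.
#104: 0→7
#111: 7→19
#118: 19→27
#125: 27→29
Sum = 7+19+27+29 = 82.
Difference = 57 − 82 = -25.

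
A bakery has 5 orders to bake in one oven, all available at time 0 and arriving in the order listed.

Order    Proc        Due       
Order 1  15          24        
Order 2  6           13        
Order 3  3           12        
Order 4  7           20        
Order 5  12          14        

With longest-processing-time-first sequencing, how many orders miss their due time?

LPT (decreasing processing time): Order 1 Order 5 Order 4 Order 2 Order 3.
Order 1: 0→15, due 24, tardiness 0
Order 5: 15→27, due 14, tardiness 13
Order 4: 27→34, due 20, tardiness 14
Order 2: 34→40, due 13, tardiness 27
Order 3: 40→43, due 12, tardiness 31
Late orders: 4.

4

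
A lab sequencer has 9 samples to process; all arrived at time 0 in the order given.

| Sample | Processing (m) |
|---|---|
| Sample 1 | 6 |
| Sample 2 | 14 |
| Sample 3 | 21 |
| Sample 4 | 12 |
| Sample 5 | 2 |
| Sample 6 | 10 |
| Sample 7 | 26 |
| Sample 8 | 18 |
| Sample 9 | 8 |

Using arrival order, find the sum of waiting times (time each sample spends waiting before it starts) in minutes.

FIFO (arrival order): Sample 1 Sample 2 Sample 3 Sample 4 Sample 5 Sample 6 Sample 7 Sample 8 Sample 9.
Sample 1: waits 0, runs 0→6
Sample 2: waits 6, runs 6→20
Sample 3: waits 20, runs 20→41
Sample 4: waits 41, runs 41→53
Sample 5: waits 53, runs 53→55
Sample 6: waits 55, runs 55→65
Sample 7: waits 65, runs 65→91
Sample 8: waits 91, runs 91→109
Sample 9: waits 109, runs 109→117
Sum = 0+6+20+41+53+55+65+91+109 = 440.

440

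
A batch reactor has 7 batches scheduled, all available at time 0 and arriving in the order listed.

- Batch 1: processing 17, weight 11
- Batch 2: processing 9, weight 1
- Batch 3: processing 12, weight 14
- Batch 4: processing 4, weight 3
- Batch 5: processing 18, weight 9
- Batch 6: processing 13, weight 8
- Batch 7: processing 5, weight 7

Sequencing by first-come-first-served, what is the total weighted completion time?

FIFO (arrival order): Batch 1 Batch 2 Batch 3 Batch 4 Batch 5 Batch 6 Batch 7.
Batch 1: finishes 17, weight 11, w·C = 187
Batch 2: finishes 26, weight 1, w·C = 26
Batch 3: finishes 38, weight 14, w·C = 532
Batch 4: finishes 42, weight 3, w·C = 126
Batch 5: finishes 60, weight 9, w·C = 540
Batch 6: finishes 73, weight 8, w·C = 584
Batch 7: finishes 78, weight 7, w·C = 546
Sum = 187+26+532+126+540+584+546 = 2541.

2541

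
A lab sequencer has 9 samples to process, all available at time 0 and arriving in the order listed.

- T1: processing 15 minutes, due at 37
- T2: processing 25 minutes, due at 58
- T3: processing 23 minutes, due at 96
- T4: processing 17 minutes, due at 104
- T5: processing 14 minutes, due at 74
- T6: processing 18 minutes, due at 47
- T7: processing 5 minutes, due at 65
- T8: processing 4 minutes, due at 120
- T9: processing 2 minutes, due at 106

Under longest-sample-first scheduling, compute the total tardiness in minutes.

188

LPT (decreasing processing time): T2 T3 T6 T4 T1 T5 T7 T8 T9.
T2: 0→25, due 58, tardiness 0
T3: 25→48, due 96, tardiness 0
T6: 48→66, due 47, tardiness 19
T4: 66→83, due 104, tardiness 0
T1: 83→98, due 37, tardiness 61
T5: 98→112, due 74, tardiness 38
T7: 112→117, due 65, tardiness 52
T8: 117→121, due 120, tardiness 1
T9: 121→123, due 106, tardiness 17
Sum = 0+0+19+0+61+38+52+1+17 = 188.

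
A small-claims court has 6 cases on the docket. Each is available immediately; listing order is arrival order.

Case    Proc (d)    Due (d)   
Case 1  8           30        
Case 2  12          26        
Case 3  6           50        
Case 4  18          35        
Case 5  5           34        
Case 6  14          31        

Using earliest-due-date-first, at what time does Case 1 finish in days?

EDD (increasing due date): Case 2 Case 1 Case 6 Case 5 Case 4 Case 3.
Case 2: 0→12
Case 1: 12→20

20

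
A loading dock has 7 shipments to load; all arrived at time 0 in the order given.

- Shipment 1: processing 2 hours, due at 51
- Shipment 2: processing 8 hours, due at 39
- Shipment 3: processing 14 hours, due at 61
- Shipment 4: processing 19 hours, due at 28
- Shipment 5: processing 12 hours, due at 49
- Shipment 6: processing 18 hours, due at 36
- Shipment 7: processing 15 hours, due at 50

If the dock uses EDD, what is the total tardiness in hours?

EDD (increasing due date): Shipment 4 Shipment 6 Shipment 2 Shipment 5 Shipment 7 Shipment 1 Shipment 3.
Shipment 4: 0→19, due 28, tardiness 0
Shipment 6: 19→37, due 36, tardiness 1
Shipment 2: 37→45, due 39, tardiness 6
Shipment 5: 45→57, due 49, tardiness 8
Shipment 7: 57→72, due 50, tardiness 22
Shipment 1: 72→74, due 51, tardiness 23
Shipment 3: 74→88, due 61, tardiness 27
Sum = 0+1+6+8+22+23+27 = 87.

87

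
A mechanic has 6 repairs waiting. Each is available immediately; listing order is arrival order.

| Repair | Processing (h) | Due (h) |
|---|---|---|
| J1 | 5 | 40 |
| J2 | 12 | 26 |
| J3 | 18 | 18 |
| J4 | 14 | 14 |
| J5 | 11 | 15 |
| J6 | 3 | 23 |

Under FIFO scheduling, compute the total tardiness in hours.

137

FIFO (arrival order): J1 J2 J3 J4 J5 J6.
J1: 0→5, due 40, tardiness 0
J2: 5→17, due 26, tardiness 0
J3: 17→35, due 18, tardiness 17
J4: 35→49, due 14, tardiness 35
J5: 49→60, due 15, tardiness 45
J6: 60→63, due 23, tardiness 40
Sum = 0+0+17+35+45+40 = 137.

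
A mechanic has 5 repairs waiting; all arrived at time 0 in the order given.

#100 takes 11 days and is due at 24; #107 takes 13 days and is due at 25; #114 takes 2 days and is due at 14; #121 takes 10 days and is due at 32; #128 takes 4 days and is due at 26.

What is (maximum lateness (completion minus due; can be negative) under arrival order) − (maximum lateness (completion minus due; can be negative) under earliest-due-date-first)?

6

FIFO (arrival order): #100 #107 #114 #121 #128.
#100: 0→11, due 24, lateness -13
#107: 11→24, due 25, lateness -1
#114: 24→26, due 14, lateness 12
#121: 26→36, due 32, lateness 4
#128: 36→40, due 26, lateness 14
Maximum = 14.
EDD (increasing due date): #114 #100 #107 #128 #121.
#114: 0→2, due 14, lateness -12
#100: 2→13, due 24, lateness -11
#107: 13→26, due 25, lateness 1
#128: 26→30, due 26, lateness 4
#121: 30→40, due 32, lateness 8
Maximum = 8.
Difference = 14 − 8 = 6.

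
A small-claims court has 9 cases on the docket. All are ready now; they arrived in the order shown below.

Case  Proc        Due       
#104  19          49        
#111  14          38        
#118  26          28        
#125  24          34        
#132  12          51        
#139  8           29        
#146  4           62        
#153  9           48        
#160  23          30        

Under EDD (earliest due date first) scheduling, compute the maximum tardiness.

84

EDD (increasing due date): #118 #139 #160 #125 #111 #153 #104 #132 #146.
#118: 0→26, due 28, tardiness 0
#139: 26→34, due 29, tardiness 5
#160: 34→57, due 30, tardiness 27
#125: 57→81, due 34, tardiness 47
#111: 81→95, due 38, tardiness 57
#153: 95→104, due 48, tardiness 56
#104: 104→123, due 49, tardiness 74
#132: 123→135, due 51, tardiness 84
#146: 135→139, due 62, tardiness 77
Maximum = 84.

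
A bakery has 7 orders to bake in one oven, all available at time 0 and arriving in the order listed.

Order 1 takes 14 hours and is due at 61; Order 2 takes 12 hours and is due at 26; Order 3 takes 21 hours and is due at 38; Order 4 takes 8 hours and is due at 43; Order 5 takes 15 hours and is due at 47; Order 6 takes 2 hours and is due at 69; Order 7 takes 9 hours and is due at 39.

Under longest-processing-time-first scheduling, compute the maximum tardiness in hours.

LPT (decreasing processing time): Order 3 Order 5 Order 1 Order 2 Order 7 Order 4 Order 6.
Order 3: 0→21, due 38, tardiness 0
Order 5: 21→36, due 47, tardiness 0
Order 1: 36→50, due 61, tardiness 0
Order 2: 50→62, due 26, tardiness 36
Order 7: 62→71, due 39, tardiness 32
Order 4: 71→79, due 43, tardiness 36
Order 6: 79→81, due 69, tardiness 12
Maximum = 36.

36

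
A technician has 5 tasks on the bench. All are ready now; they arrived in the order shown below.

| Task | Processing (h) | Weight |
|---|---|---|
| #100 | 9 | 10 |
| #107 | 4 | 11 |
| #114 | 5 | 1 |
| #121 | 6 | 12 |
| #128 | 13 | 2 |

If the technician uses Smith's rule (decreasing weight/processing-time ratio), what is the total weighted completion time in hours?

WSPT (decreasing weight/processing-time ratio): #107 #121 #100 #114 #128.
#107: finishes 4, weight 11, w·C = 44
#121: finishes 10, weight 12, w·C = 120
#100: finishes 19, weight 10, w·C = 190
#114: finishes 24, weight 1, w·C = 24
#128: finishes 37, weight 2, w·C = 74
Sum = 44+120+190+24+74 = 452.

452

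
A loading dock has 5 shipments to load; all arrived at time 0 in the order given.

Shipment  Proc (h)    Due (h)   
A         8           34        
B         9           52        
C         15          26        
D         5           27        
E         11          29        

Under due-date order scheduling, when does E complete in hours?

EDD (increasing due date): C D E A B.
C: 0→15
D: 15→20
E: 20→31

31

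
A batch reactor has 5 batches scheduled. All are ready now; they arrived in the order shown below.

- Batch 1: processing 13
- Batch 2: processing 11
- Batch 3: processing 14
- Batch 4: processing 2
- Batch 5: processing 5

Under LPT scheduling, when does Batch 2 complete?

38

LPT (decreasing processing time): Batch 3 Batch 1 Batch 2 Batch 5 Batch 4.
Batch 3: 0→14
Batch 1: 14→27
Batch 2: 27→38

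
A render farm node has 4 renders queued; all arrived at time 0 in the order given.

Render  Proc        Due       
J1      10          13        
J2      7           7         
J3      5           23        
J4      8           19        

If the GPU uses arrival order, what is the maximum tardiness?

FIFO (arrival order): J1 J2 J3 J4.
J1: 0→10, due 13, tardiness 0
J2: 10→17, due 7, tardiness 10
J3: 17→22, due 23, tardiness 0
J4: 22→30, due 19, tardiness 11
Maximum = 11.

11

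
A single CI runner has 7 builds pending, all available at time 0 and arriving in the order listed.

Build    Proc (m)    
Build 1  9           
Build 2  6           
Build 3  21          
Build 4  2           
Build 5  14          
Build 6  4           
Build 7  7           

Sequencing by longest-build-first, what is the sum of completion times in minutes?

332

LPT (decreasing processing time): Build 3 Build 5 Build 1 Build 7 Build 2 Build 6 Build 4.
Build 3: 0→21
Build 5: 21→35
Build 1: 35→44
Build 7: 44→51
Build 2: 51→57
Build 6: 57→61
Build 4: 61→63
Sum = 21+35+44+51+57+61+63 = 332.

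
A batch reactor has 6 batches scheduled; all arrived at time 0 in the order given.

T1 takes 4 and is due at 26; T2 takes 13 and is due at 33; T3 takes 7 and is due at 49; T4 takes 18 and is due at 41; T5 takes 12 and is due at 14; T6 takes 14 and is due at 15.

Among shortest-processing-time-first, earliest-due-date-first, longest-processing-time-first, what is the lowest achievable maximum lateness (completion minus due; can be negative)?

20

SPT (increasing processing time): T1 T3 T5 T2 T6 T4.
T1: 0→4, due 26, lateness -22
T3: 4→11, due 49, lateness -38
T5: 11→23, due 14, lateness 9
T2: 23→36, due 33, lateness 3
T6: 36→50, due 15, lateness 35
T4: 50→68, due 41, lateness 27
Maximum = 35.
EDD (increasing due date): T5 T6 T1 T2 T4 T3.
T5: 0→12, due 14, lateness -2
T6: 12→26, due 15, lateness 11
T1: 26→30, due 26, lateness 4
T2: 30→43, due 33, lateness 10
T4: 43→61, due 41, lateness 20
T3: 61→68, due 49, lateness 19
Maximum = 20.
LPT (decreasing processing time): T4 T6 T2 T5 T3 T1.
T4: 0→18, due 41, lateness -23
T6: 18→32, due 15, lateness 17
T2: 32→45, due 33, lateness 12
T5: 45→57, due 14, lateness 43
T3: 57→64, due 49, lateness 15
T1: 64→68, due 26, lateness 42
Maximum = 43.
SPT 35, EDD 20, LPT 43 → minimum 20.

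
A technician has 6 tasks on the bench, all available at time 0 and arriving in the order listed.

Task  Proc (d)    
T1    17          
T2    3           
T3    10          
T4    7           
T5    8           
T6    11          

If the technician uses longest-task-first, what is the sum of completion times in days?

LPT (decreasing processing time): T1 T6 T3 T5 T4 T2.
T1: 0→17
T6: 17→28
T3: 28→38
T5: 38→46
T4: 46→53
T2: 53→56
Sum = 17+28+38+46+53+56 = 238.

238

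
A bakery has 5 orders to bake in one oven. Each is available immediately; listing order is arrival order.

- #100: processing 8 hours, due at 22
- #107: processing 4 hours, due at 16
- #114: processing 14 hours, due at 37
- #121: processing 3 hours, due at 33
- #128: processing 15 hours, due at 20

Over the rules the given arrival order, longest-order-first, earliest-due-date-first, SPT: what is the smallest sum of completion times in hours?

FIFO (arrival order): #100 #107 #114 #121 #128.
#100: 0→8
#107: 8→12
#114: 12→26
#121: 26→29
#128: 29→44
Sum = 8+12+26+29+44 = 119.
LPT (decreasing processing time): #128 #114 #100 #107 #121.
#128: 0→15
#114: 15→29
#100: 29→37
#107: 37→41
#121: 41→44
Sum = 15+29+37+41+44 = 166.
EDD (increasing due date): #107 #128 #100 #121 #114.
#107: 0→4
#128: 4→19
#100: 19→27
#121: 27→30
#114: 30→44
Sum = 4+19+27+30+44 = 124.
SPT (increasing processing time): #121 #107 #100 #114 #128.
#121: 0→3
#107: 3→7
#100: 7→15
#114: 15→29
#128: 29→44
Sum = 3+7+15+29+44 = 98.
FIFO 119, LPT 166, EDD 124, SPT 98 → minimum 98.

98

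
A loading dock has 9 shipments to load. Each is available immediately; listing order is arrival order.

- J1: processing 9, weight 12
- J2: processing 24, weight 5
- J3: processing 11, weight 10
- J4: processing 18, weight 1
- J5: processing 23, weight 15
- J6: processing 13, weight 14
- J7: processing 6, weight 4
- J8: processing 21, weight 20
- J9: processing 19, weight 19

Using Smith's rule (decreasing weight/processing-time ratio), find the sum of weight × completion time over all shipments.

5785

WSPT (decreasing weight/processing-time ratio): J1 J6 J9 J8 J3 J7 J5 J2 J4.
J1: finishes 9, weight 12, w·C = 108
J6: finishes 22, weight 14, w·C = 308
J9: finishes 41, weight 19, w·C = 779
J8: finishes 62, weight 20, w·C = 1240
J3: finishes 73, weight 10, w·C = 730
J7: finishes 79, weight 4, w·C = 316
J5: finishes 102, weight 15, w·C = 1530
J2: finishes 126, weight 5, w·C = 630
J4: finishes 144, weight 1, w·C = 144
Sum = 108+308+779+1240+730+316+1530+630+144 = 5785.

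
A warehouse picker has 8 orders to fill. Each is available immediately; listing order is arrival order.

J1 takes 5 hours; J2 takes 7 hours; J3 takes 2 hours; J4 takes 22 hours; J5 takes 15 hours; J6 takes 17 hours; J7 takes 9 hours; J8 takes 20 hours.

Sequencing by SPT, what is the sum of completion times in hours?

311

SPT (increasing processing time): J3 J1 J2 J7 J5 J6 J8 J4.
J3: 0→2
J1: 2→7
J2: 7→14
J7: 14→23
J5: 23→38
J6: 38→55
J8: 55→75
J4: 75→97
Sum = 2+7+14+23+38+55+75+97 = 311.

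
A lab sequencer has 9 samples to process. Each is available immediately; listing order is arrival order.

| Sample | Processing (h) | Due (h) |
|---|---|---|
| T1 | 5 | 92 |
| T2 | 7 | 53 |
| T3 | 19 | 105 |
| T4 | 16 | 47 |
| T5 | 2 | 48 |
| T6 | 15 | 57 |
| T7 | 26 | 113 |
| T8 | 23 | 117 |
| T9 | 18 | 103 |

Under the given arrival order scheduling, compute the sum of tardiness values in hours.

FIFO (arrival order): T1 T2 T3 T4 T5 T6 T7 T8 T9.
T1: 0→5, due 92, tardiness 0
T2: 5→12, due 53, tardiness 0
T3: 12→31, due 105, tardiness 0
T4: 31→47, due 47, tardiness 0
T5: 47→49, due 48, tardiness 1
T6: 49→64, due 57, tardiness 7
T7: 64→90, due 113, tardiness 0
T8: 90→113, due 117, tardiness 0
T9: 113→131, due 103, tardiness 28
Sum = 0+0+0+0+1+7+0+0+28 = 36.

36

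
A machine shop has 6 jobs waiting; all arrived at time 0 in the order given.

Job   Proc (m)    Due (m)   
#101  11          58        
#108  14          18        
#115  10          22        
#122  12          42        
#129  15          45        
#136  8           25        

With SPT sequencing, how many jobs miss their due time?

2

SPT (increasing processing time): #136 #115 #101 #122 #108 #129.
#136: 0→8, due 25, tardiness 0
#115: 8→18, due 22, tardiness 0
#101: 18→29, due 58, tardiness 0
#122: 29→41, due 42, tardiness 0
#108: 41→55, due 18, tardiness 37
#129: 55→70, due 45, tardiness 25
Late jobs: 2.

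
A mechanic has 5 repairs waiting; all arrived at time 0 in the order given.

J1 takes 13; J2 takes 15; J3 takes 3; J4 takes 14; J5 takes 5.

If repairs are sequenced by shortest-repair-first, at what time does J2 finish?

50

SPT (increasing processing time): J3 J5 J1 J4 J2.
J3: 0→3
J5: 3→8
J1: 8→21
J4: 21→35
J2: 35→50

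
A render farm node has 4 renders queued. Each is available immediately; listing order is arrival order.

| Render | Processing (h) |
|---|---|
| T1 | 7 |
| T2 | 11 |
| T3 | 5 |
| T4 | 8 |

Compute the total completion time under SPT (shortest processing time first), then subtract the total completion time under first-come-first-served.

SPT (increasing processing time): T3 T1 T4 T2.
T3: 0→5
T1: 5→12
T4: 12→20
T2: 20→31
Sum = 5+12+20+31 = 68.
FIFO (arrival order): T1 T2 T3 T4.
T1: 0→7
T2: 7→18
T3: 18→23
T4: 23→31
Sum = 7+18+23+31 = 79.
Difference = 68 − 79 = -11.

-11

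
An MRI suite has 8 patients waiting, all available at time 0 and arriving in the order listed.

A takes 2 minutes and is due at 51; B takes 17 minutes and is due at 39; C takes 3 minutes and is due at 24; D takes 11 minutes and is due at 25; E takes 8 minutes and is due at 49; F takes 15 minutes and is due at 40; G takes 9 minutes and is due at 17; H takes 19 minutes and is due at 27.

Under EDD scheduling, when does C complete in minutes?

EDD (increasing due date): G C D H B F E A.
G: 0→9
C: 9→12

12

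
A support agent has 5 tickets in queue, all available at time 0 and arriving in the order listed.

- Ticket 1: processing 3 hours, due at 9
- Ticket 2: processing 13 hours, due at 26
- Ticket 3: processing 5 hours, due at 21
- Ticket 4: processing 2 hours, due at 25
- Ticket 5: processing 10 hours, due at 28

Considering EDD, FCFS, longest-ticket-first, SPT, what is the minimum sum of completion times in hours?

EDD (increasing due date): Ticket 1 Ticket 3 Ticket 4 Ticket 2 Ticket 5.
Ticket 1: 0→3
Ticket 3: 3→8
Ticket 4: 8→10
Ticket 2: 10→23
Ticket 5: 23→33
Sum = 3+8+10+23+33 = 77.
FIFO (arrival order): Ticket 1 Ticket 2 Ticket 3 Ticket 4 Ticket 5.
Ticket 1: 0→3
Ticket 2: 3→16
Ticket 3: 16→21
Ticket 4: 21→23
Ticket 5: 23→33
Sum = 3+16+21+23+33 = 96.
LPT (decreasing processing time): Ticket 2 Ticket 5 Ticket 3 Ticket 1 Ticket 4.
Ticket 2: 0→13
Ticket 5: 13→23
Ticket 3: 23→28
Ticket 1: 28→31
Ticket 4: 31→33
Sum = 13+23+28+31+33 = 128.
SPT (increasing processing time): Ticket 4 Ticket 1 Ticket 3 Ticket 5 Ticket 2.
Ticket 4: 0→2
Ticket 1: 2→5
Ticket 3: 5→10
Ticket 5: 10→20
Ticket 2: 20→33
Sum = 2+5+10+20+33 = 70.
EDD 77, FIFO 96, LPT 128, SPT 70 → minimum 70.

70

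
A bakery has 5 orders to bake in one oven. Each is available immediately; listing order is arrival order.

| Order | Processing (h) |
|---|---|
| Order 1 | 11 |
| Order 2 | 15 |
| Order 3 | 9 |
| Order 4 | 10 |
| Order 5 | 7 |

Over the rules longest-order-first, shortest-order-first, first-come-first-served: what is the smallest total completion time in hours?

LPT (decreasing processing time): Order 2 Order 1 Order 4 Order 3 Order 5.
Order 2: 0→15
Order 1: 15→26
Order 4: 26→36
Order 3: 36→45
Order 5: 45→52
Sum = 15+26+36+45+52 = 174.
SPT (increasing processing time): Order 5 Order 3 Order 4 Order 1 Order 2.
Order 5: 0→7
Order 3: 7→16
Order 4: 16→26
Order 1: 26→37
Order 2: 37→52
Sum = 7+16+26+37+52 = 138.
FIFO (arrival order): Order 1 Order 2 Order 3 Order 4 Order 5.
Order 1: 0→11
Order 2: 11→26
Order 3: 26→35
Order 4: 35→45
Order 5: 45→52
Sum = 11+26+35+45+52 = 169.
LPT 174, SPT 138, FIFO 169 → minimum 138.

138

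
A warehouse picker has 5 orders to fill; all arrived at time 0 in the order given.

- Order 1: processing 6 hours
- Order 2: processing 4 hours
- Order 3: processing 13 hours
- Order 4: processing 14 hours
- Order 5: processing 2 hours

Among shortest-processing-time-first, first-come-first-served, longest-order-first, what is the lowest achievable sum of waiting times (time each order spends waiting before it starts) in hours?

45

SPT (increasing processing time): Order 5 Order 2 Order 1 Order 3 Order 4.
Order 5: waits 0, runs 0→2
Order 2: waits 2, runs 2→6
Order 1: waits 6, runs 6→12
Order 3: waits 12, runs 12→25
Order 4: waits 25, runs 25→39
Sum = 0+2+6+12+25 = 45.
FIFO (arrival order): Order 1 Order 2 Order 3 Order 4 Order 5.
Order 1: waits 0, runs 0→6
Order 2: waits 6, runs 6→10
Order 3: waits 10, runs 10→23
Order 4: waits 23, runs 23→37
Order 5: waits 37, runs 37→39
Sum = 0+6+10+23+37 = 76.
LPT (decreasing processing time): Order 4 Order 3 Order 1 Order 2 Order 5.
Order 4: waits 0, runs 0→14
Order 3: waits 14, runs 14→27
Order 1: waits 27, runs 27→33
Order 2: waits 33, runs 33→37
Order 5: waits 37, runs 37→39
Sum = 0+14+27+33+37 = 111.
SPT 45, FIFO 76, LPT 111 → minimum 45.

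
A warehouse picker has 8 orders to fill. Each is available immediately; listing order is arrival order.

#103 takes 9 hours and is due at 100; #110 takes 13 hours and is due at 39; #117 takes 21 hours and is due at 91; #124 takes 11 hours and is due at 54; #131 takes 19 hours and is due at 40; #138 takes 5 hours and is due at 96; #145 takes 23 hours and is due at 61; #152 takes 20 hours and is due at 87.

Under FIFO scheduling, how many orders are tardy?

3

FIFO (arrival order): #103 #110 #117 #124 #131 #138 #145 #152.
#103: 0→9, due 100, tardiness 0
#110: 9→22, due 39, tardiness 0
#117: 22→43, due 91, tardiness 0
#124: 43→54, due 54, tardiness 0
#131: 54→73, due 40, tardiness 33
#138: 73→78, due 96, tardiness 0
#145: 78→101, due 61, tardiness 40
#152: 101→121, due 87, tardiness 34
Late orders: 3.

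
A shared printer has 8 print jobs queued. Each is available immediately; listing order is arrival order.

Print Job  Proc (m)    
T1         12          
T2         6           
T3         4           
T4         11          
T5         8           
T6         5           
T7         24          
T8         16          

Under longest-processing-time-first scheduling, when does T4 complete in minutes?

63

LPT (decreasing processing time): T7 T8 T1 T4 T5 T2 T6 T3.
T7: 0→24
T8: 24→40
T1: 40→52
T4: 52→63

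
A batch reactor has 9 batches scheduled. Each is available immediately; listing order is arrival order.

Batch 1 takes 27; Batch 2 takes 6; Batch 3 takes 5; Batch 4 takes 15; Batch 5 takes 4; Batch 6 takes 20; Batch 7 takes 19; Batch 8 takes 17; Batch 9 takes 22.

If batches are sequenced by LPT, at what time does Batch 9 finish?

49

LPT (decreasing processing time): Batch 1 Batch 9 Batch 6 Batch 7 Batch 8 Batch 4 Batch 2 Batch 3 Batch 5.
Batch 1: 0→27
Batch 9: 27→49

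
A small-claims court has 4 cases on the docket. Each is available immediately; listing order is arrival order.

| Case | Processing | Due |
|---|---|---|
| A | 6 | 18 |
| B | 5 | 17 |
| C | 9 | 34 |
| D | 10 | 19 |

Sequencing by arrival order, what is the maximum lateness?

FIFO (arrival order): A B C D.
A: 0→6, due 18, lateness -12
B: 6→11, due 17, lateness -6
C: 11→20, due 34, lateness -14
D: 20→30, due 19, lateness 11
Maximum = 11.

11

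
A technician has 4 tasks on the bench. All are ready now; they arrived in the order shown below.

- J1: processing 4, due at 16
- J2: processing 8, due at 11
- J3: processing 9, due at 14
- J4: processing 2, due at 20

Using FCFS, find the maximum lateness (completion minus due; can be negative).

FIFO (arrival order): J1 J2 J3 J4.
J1: 0→4, due 16, lateness -12
J2: 4→12, due 11, lateness 1
J3: 12→21, due 14, lateness 7
J4: 21→23, due 20, lateness 3
Maximum = 7.

7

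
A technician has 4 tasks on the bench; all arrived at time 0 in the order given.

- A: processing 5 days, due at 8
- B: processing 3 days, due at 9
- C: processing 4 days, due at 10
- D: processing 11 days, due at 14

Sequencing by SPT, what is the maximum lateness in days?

9

SPT (increasing processing time): B C A D.
B: 0→3, due 9, lateness -6
C: 3→7, due 10, lateness -3
A: 7→12, due 8, lateness 4
D: 12→23, due 14, lateness 9
Maximum = 9.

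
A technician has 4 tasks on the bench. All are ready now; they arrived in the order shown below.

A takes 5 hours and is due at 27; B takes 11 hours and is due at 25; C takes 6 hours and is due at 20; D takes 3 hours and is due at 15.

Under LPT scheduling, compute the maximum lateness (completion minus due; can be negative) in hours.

10

LPT (decreasing processing time): B C A D.
B: 0→11, due 25, lateness -14
C: 11→17, due 20, lateness -3
A: 17→22, due 27, lateness -5
D: 22→25, due 15, lateness 10
Maximum = 10.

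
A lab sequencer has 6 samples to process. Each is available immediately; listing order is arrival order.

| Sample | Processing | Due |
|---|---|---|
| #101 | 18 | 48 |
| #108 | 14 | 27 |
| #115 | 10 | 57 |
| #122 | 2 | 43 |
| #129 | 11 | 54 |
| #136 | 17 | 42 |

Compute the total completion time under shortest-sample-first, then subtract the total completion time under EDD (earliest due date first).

-63

SPT (increasing processing time): #122 #115 #129 #108 #136 #101.
#122: 0→2
#115: 2→12
#129: 12→23
#108: 23→37
#136: 37→54
#101: 54→72
Sum = 2+12+23+37+54+72 = 200.
EDD (increasing due date): #108 #136 #122 #101 #129 #115.
#108: 0→14
#136: 14→31
#122: 31→33
#101: 33→51
#129: 51→62
#115: 62→72
Sum = 14+31+33+51+62+72 = 263.
Difference = 200 − 263 = -63.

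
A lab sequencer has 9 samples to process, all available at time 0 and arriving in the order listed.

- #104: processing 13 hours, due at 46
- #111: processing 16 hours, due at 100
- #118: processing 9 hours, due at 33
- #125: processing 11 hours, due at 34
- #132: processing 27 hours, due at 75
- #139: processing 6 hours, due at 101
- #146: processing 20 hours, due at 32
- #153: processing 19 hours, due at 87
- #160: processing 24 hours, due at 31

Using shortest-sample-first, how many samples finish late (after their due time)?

3

SPT (increasing processing time): #139 #118 #125 #104 #111 #153 #146 #160 #132.
#139: 0→6, due 101, tardiness 0
#118: 6→15, due 33, tardiness 0
#125: 15→26, due 34, tardiness 0
#104: 26→39, due 46, tardiness 0
#111: 39→55, due 100, tardiness 0
#153: 55→74, due 87, tardiness 0
#146: 74→94, due 32, tardiness 62
#160: 94→118, due 31, tardiness 87
#132: 118→145, due 75, tardiness 70
Late samples: 3.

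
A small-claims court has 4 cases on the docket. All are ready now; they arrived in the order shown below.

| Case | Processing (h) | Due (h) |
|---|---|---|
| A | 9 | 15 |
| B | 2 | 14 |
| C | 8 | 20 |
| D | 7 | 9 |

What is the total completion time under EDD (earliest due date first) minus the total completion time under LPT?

-16

EDD (increasing due date): D B A C.
D: 0→7
B: 7→9
A: 9→18
C: 18→26
Sum = 7+9+18+26 = 60.
LPT (decreasing processing time): A C D B.
A: 0→9
C: 9→17
D: 17→24
B: 24→26
Sum = 9+17+24+26 = 76.
Difference = 60 − 76 = -16.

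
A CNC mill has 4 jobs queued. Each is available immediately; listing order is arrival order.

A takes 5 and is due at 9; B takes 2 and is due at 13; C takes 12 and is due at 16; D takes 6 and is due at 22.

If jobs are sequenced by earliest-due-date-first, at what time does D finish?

EDD (increasing due date): A B C D.
A: 0→5
B: 5→7
C: 7→19
D: 19→25

25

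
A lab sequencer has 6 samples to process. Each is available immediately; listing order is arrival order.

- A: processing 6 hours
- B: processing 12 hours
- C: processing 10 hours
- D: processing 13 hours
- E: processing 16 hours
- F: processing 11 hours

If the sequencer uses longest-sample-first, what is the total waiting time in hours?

200

LPT (decreasing processing time): E D B F C A.
E: waits 0, runs 0→16
D: waits 16, runs 16→29
B: waits 29, runs 29→41
F: waits 41, runs 41→52
C: waits 52, runs 52→62
A: waits 62, runs 62→68
Sum = 0+16+29+41+52+62 = 200.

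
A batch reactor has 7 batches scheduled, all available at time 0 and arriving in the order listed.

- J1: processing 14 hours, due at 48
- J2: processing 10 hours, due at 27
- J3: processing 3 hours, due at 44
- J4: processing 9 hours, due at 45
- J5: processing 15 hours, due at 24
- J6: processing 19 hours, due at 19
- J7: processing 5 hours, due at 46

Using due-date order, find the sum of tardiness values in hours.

EDD (increasing due date): J6 J5 J2 J3 J4 J7 J1.
J6: 0→19, due 19, tardiness 0
J5: 19→34, due 24, tardiness 10
J2: 34→44, due 27, tardiness 17
J3: 44→47, due 44, tardiness 3
J4: 47→56, due 45, tardiness 11
J7: 56→61, due 46, tardiness 15
J1: 61→75, due 48, tardiness 27
Sum = 0+10+17+3+11+15+27 = 83.

83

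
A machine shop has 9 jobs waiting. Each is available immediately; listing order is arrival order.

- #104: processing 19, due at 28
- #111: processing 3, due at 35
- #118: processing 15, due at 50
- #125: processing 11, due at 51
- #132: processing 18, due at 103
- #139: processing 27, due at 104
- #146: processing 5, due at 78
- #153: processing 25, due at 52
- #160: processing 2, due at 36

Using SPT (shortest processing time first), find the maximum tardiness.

SPT (increasing processing time): #160 #111 #146 #125 #118 #132 #104 #153 #139.
#160: 0→2, due 36, tardiness 0
#111: 2→5, due 35, tardiness 0
#146: 5→10, due 78, tardiness 0
#125: 10→21, due 51, tardiness 0
#118: 21→36, due 50, tardiness 0
#132: 36→54, due 103, tardiness 0
#104: 54→73, due 28, tardiness 45
#153: 73→98, due 52, tardiness 46
#139: 98→125, due 104, tardiness 21
Maximum = 46.

46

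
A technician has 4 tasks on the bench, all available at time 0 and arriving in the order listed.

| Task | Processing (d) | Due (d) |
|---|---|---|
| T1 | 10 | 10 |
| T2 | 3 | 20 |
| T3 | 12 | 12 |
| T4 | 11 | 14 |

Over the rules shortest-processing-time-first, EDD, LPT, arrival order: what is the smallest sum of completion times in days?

76

SPT (increasing processing time): T2 T1 T4 T3.
T2: 0→3
T1: 3→13
T4: 13→24
T3: 24→36
Sum = 3+13+24+36 = 76.
EDD (increasing due date): T1 T3 T4 T2.
T1: 0→10
T3: 10→22
T4: 22→33
T2: 33→36
Sum = 10+22+33+36 = 101.
LPT (decreasing processing time): T3 T4 T1 T2.
T3: 0→12
T4: 12→23
T1: 23→33
T2: 33→36
Sum = 12+23+33+36 = 104.
FIFO (arrival order): T1 T2 T3 T4.
T1: 0→10
T2: 10→13
T3: 13→25
T4: 25→36
Sum = 10+13+25+36 = 84.
SPT 76, EDD 101, LPT 104, FIFO 84 → minimum 76.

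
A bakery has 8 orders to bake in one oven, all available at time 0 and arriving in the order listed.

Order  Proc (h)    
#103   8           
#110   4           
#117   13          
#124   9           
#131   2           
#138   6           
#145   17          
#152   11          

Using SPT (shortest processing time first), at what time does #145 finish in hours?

SPT (increasing processing time): #131 #110 #138 #103 #124 #152 #117 #145.
#131: 0→2
#110: 2→6
#138: 6→12
#103: 12→20
#124: 20→29
#152: 29→40
#117: 40→53
#145: 53→70

70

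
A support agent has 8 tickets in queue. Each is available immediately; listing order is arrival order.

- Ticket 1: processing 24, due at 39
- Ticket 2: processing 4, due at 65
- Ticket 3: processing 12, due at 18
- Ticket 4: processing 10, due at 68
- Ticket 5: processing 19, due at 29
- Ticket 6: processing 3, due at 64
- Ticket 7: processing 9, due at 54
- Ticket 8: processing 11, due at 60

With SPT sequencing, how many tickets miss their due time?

3

SPT (increasing processing time): Ticket 6 Ticket 2 Ticket 7 Ticket 4 Ticket 8 Ticket 3 Ticket 5 Ticket 1.
Ticket 6: 0→3, due 64, tardiness 0
Ticket 2: 3→7, due 65, tardiness 0
Ticket 7: 7→16, due 54, tardiness 0
Ticket 4: 16→26, due 68, tardiness 0
Ticket 8: 26→37, due 60, tardiness 0
Ticket 3: 37→49, due 18, tardiness 31
Ticket 5: 49→68, due 29, tardiness 39
Ticket 1: 68→92, due 39, tardiness 53
Late tickets: 3.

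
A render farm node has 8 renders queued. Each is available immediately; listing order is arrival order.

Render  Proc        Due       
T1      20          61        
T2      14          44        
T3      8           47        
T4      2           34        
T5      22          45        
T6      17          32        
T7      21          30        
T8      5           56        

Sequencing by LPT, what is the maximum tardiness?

LPT (decreasing processing time): T5 T7 T1 T6 T2 T3 T8 T4.
T5: 0→22, due 45, tardiness 0
T7: 22→43, due 30, tardiness 13
T1: 43→63, due 61, tardiness 2
T6: 63→80, due 32, tardiness 48
T2: 80→94, due 44, tardiness 50
T3: 94→102, due 47, tardiness 55
T8: 102→107, due 56, tardiness 51
T4: 107→109, due 34, tardiness 75
Maximum = 75.

75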